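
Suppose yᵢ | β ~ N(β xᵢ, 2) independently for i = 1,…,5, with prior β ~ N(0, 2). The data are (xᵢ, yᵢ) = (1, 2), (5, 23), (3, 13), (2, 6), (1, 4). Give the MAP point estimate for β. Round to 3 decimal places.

β̂_MAP = 4.195

log p(β | y) = −Σ(yᵢ − βxᵢ)²/(2·2) − β²/(2·2) + const.
Setting the derivative to zero: Σxᵢ(yᵢ − βxᵢ)/2 − β/2 = 0, so β = Σxᵢyᵢ / (Σxᵢ² + σ²/τ²).
Σxᵢyᵢ = 1·2 + 5·23 + 3·13 + 2·6 + 1·4 = 172; Σxᵢ² = 40; σ²/τ² = 1.
β̂_MAP = 172 / (40 + 1) = 172/41 ≈ 4.195.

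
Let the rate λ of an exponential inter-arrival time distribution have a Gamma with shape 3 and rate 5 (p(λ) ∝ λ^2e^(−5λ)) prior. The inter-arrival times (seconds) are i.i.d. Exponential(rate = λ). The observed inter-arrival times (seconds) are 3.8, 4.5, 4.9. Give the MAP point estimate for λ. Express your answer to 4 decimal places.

The Exponential(rate=λ) likelihood is ∝ λ^n e^(−λΣtᵢ). Here n = 3 and Σtᵢ = 3.8 + 4.5 + 4.9 = 13.2.
Posterior ∝ λ^2e^(−5λ) · λ^3e^(−13.2λ) = λ^5e^(−18.2λ), i.e. Gamma(6, 18.2).
Mode = (a−1)/b = 5/18.2 ≈ 0.2747.

λ̂_MAP = 0.2747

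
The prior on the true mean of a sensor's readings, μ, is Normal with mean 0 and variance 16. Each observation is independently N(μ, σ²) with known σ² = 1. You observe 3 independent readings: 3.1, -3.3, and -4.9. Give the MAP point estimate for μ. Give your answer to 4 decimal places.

n = 3; x̄ = (3.1 + (-3.3) + (-4.9))/3 = -5.1/3 = -1.7.
For a Normal prior and Normal likelihood with known variance, the posterior is Normal; its mode equals its mean, the precision-weighted average.
Prior precision 1/σ₀² = 1/16 = 0.0625; data precision n/σ² = 3/1 = 3.
μ̂ = (0.0625·0 + 3·(-1.7)) / (0.0625 + 3) = (-5.1)/3.0625 = -408/245 ≈ -1.6653.

μ̂_MAP = -1.6653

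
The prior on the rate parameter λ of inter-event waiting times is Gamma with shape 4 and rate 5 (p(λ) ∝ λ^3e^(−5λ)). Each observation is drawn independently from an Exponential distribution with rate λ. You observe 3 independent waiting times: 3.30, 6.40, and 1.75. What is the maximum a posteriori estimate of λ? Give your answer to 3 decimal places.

λ̂_MAP = 0.365

The Exponential(rate=λ) likelihood is ∝ λ^n e^(−λΣtᵢ). Here n = 3 and Σtᵢ = 3.30 + 6.40 + 1.75 = 11.45.
Posterior ∝ λ^3e^(−5λ) · λ^3e^(−11.45λ) = λ^6e^(−16.45λ), i.e. Gamma(7, 16.45).
Mode = (a−1)/b = 6/16.45 ≈ 0.365.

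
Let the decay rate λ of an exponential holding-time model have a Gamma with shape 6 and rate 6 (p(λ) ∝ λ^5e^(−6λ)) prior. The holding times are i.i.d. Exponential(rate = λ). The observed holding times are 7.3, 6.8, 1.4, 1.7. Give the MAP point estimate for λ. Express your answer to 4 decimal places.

λ̂_MAP = 0.3879

The Exponential(rate=λ) likelihood is ∝ λ^n e^(−λΣtᵢ). Here n = 4 and Σtᵢ = 7.3 + 6.8 + 1.4 + 1.7 = 17.2.
Posterior ∝ λ^5e^(−6λ) · λ^4e^(−17.2λ) = λ^9e^(−23.2λ), i.e. Gamma(10, 23.2).
Mode = (a−1)/b = 9/23.2 ≈ 0.3879.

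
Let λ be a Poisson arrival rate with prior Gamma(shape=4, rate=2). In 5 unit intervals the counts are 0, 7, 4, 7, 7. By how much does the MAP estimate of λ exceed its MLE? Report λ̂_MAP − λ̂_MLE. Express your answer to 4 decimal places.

Σxᵢ = 25. Posterior is Gamma(29, 7); MAP = (29−1)/7 = 28/7 ≈ 4.00000.
MLE = x̄ = 25/5 ≈ 5.00000.
Difference = 28/7 − 25/5 = -1 ≈ -1.0000.

MAP − MLE = -1.0000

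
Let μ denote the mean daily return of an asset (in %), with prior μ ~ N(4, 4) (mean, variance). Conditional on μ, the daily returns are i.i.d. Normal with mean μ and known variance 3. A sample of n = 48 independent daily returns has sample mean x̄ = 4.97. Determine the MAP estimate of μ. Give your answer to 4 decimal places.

n = 48, x̄ = 4.97.
For a Normal prior and Normal likelihood with known variance, the posterior is Normal; its mode equals its mean, the precision-weighted average.
Prior precision 1/σ₀² = 1/4 = 0.25; data precision n/σ² = 48/3 = 16.
μ̂ = (0.25·4 + 16·4.97) / (0.25 + 16) = 80.52/16.25 = 8052/1625 ≈ 4.9551.

μ̂_MAP = 4.9551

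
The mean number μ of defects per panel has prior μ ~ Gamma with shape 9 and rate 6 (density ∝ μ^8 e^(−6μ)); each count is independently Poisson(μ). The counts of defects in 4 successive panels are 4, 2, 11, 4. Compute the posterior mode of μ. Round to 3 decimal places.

Σxᵢ = 4+2+11+4 = 21, with n = 4.
Posterior ∝ μ^8e^(−6μ) · μ^21e^(−4μ) = μ^29e^(−10μ), i.e. Gamma(shape=30, rate=10).
The mode of a Gamma(a, b) with a ≥ 1 (shape–rate) is (a−1)/b = 29/10 ≈ 2.900.

μ̂_MAP = 2.900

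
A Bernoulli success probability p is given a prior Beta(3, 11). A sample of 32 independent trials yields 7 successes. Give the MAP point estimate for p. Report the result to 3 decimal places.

p̂_MAP = 0.205

Prior: Beta(3, 11).
Data: 7 successes in 32 trials. The binomial likelihood contributes p^7(1−p)^25, so the posterior is Beta(3+7, 11+25) = Beta(10, 36).
For Beta(a, b) with a, b > 1 the mode is (a−1)/(a+b−2) = 9/44 ≈ 0.205.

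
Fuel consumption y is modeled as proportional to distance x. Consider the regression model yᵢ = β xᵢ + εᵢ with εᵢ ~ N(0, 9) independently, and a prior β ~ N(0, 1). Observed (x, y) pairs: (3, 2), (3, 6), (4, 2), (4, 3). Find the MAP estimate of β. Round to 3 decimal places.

β̂_MAP = 0.746

log p(β | y) = −Σ(yᵢ − βxᵢ)²/(2·9) − β²/(2·1) + const.
Setting the derivative to zero: Σxᵢ(yᵢ − βxᵢ)/9 − β/1 = 0, so β = Σxᵢyᵢ / (Σxᵢ² + σ²/τ²).
Σxᵢyᵢ = 3·2 + 3·6 + 4·2 + 4·3 = 44; Σxᵢ² = 50; σ²/τ² = 9.
β̂_MAP = 44 / (50 + 9) = 44/59 ≈ 0.746.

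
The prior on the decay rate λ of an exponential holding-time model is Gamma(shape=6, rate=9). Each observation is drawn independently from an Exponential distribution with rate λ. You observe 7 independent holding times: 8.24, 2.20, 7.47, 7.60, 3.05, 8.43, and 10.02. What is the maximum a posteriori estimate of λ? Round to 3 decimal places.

The Exponential(rate=λ) likelihood is ∝ λ^n e^(−λΣtᵢ). Here n = 7 and Σtᵢ = 8.24 + 2.20 + 7.47 + 7.60 + 3.05 + 8.43 + 10.02 = 47.01.
Posterior ∝ λ^5e^(−9λ) · λ^7e^(−47.01λ) = λ^12e^(−56.01λ), i.e. Gamma(13, 56.01).
Mode = (a−1)/b = 12/56.01 ≈ 0.214.

λ̂_MAP = 0.214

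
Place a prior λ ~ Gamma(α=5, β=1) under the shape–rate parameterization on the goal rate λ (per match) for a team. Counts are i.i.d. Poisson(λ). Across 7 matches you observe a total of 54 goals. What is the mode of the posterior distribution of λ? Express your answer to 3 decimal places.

λ̂_MAP = 7.250

Σxᵢ = 54, n = 7.
Posterior ∝ λ^4e^(−1λ) · λ^54e^(−7λ) = λ^58e^(−8λ), i.e. Gamma(shape=59, rate=8).
The mode of a Gamma(a, b) with a ≥ 1 (shape–rate) is (a−1)/b = 58/8 ≈ 7.250.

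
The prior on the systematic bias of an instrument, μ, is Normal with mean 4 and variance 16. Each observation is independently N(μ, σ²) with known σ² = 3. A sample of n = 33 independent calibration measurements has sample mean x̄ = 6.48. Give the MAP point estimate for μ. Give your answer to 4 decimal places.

μ̂_MAP = 6.4660

n = 33, x̄ = 6.48.
For a Normal prior and Normal likelihood with known variance, the posterior is Normal; its mode equals its mean, the precision-weighted average.
Prior precision 1/σ₀² = 1/16 = 0.0625; data precision n/σ² = 33/3 = 11.
μ̂ = (0.0625·4 + 11·6.48) / (0.0625 + 11) = 71.53/11.0625 = 28612/4425 ≈ 6.4660.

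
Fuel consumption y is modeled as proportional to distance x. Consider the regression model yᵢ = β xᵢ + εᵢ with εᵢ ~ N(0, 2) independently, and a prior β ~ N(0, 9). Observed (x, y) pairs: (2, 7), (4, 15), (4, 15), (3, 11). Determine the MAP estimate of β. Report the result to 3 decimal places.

β̂_MAP = 3.693

log p(β | y) = −Σ(yᵢ − βxᵢ)²/(2·2) − β²/(2·9) + const.
Setting the derivative to zero: Σxᵢ(yᵢ − βxᵢ)/2 − β/9 = 0, so β = Σxᵢyᵢ / (Σxᵢ² + σ²/τ²).
Σxᵢyᵢ = 2·7 + 4·15 + 4·15 + 3·11 = 167; Σxᵢ² = 45; σ²/τ² = 2/9.
β̂_MAP = 167 / (45 + 2/9) = 167/(407/9) = 1503/407 ≈ 3.693.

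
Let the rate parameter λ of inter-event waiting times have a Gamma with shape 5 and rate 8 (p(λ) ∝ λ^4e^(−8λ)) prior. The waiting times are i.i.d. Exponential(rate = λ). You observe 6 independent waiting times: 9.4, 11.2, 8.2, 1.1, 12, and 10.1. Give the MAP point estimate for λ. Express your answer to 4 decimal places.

λ̂_MAP = 0.1667

The Exponential(rate=λ) likelihood is ∝ λ^n e^(−λΣtᵢ). Here n = 6 and Σtᵢ = 9.4 + 11.2 + 8.2 + 1.1 + 12 + 10.1 = 52.
Posterior ∝ λ^4e^(−8λ) · λ^6e^(−52λ) = λ^10e^(−60λ), i.e. Gamma(11, 60).
Mode = (a−1)/b = 10/60 ≈ 0.1667.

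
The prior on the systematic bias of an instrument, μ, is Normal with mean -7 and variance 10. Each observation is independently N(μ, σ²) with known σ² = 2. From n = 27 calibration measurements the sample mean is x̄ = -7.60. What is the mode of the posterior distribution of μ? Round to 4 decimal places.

n = 27, x̄ = -7.60.
For a Normal prior and Normal likelihood with known variance, the posterior is Normal; its mode equals its mean, the precision-weighted average.
Prior precision 1/σ₀² = 1/10 = 0.1; data precision n/σ² = 27/2 = 13.5.
μ̂ = (0.1·(-7) + 13.5·(-7.6)) / (0.1 + 13.5) = (-103.3)/13.6 = -1033/136 ≈ -7.5956.

μ̂_MAP = -7.5956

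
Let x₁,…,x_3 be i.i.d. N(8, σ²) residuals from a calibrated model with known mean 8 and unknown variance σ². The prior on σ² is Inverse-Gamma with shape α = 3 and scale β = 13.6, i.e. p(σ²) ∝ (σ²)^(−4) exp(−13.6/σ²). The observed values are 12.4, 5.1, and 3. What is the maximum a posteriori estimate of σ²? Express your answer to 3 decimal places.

σ̂²_MAP = 7.270

Sum of squared deviations about the known mean: SS = (12.4−8)² + (5.1−8)² + (3−8)² = 52.77.
The Normal likelihood contributes (σ²)^(−n/2) exp(−SS/(2σ²)), so the posterior is Inverse-Gamma(α + n/2, β + SS/2) = Inverse-Gamma(4.5, 39.985).
The mode of Inverse-Gamma(a, b) is b/(a+1) = 39.985/5.5 ≈ 7.270.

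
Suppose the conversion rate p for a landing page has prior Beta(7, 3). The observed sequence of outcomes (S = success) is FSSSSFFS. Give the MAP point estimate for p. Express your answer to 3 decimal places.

p̂_MAP = 0.688

Prior: Beta(7, 3).
Data: 5 successes in 8 trials (from the sequence). The binomial likelihood contributes p^5(1−p)^3, so the posterior is Beta(7+5, 3+3) = Beta(12, 6).
For Beta(a, b) with a, b > 1 the mode is (a−1)/(a+b−2) = 11/16 ≈ 0.688.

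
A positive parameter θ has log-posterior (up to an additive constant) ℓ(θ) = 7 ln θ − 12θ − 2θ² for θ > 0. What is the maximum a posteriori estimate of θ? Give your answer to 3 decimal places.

θ̂_MAP = 0.500

ℓ'(θ) = 7/θ − 12 − 4θ. Setting this to zero and multiplying by θ: 4θ² + 12θ − 7 = 0.
θ = (−12 + √(12² + 4·4·7)) / (2·4) = (−12 + √256) / 8 = (−12 + 16)/8 = 1/2.
ℓ''(θ) = −7/θ² − 4 < 0, confirming a maximum.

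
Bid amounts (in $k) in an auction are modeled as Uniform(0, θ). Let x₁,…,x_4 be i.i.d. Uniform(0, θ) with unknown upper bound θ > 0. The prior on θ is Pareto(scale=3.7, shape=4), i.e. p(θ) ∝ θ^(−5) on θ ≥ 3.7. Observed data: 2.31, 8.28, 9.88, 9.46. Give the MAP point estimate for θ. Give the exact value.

The Uniform(0, θ) likelihood is θ^(−n) for θ ≥ max(xᵢ), zero otherwise. Here max(xᵢ) = 9.88.
Posterior ∝ θ^(−5) · θ^(−4) = θ^(−9) on θ ≥ max(3.7, 9.88) = 9.88.
This density is strictly decreasing in θ, so the posterior mode lies at the lower boundary of the support.

θ̂_MAP = 9.88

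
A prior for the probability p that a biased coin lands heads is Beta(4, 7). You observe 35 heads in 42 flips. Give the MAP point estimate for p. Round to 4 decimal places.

p̂_MAP = 0.7451

Prior: Beta(4, 7).
Data: 35 successes in 42 trials. The binomial likelihood contributes p^35(1−p)^7, so the posterior is Beta(4+35, 7+7) = Beta(39, 14).
For Beta(a, b) with a, b > 1 the mode is (a−1)/(a+b−2) = 38/51 ≈ 0.7451.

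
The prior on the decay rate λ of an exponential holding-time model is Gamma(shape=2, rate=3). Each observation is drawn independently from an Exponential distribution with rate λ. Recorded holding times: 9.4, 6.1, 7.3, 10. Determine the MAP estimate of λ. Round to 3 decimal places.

λ̂_MAP = 0.140

The Exponential(rate=λ) likelihood is ∝ λ^n e^(−λΣtᵢ). Here n = 4 and Σtᵢ = 9.4 + 6.1 + 7.3 + 10 = 32.8.
Posterior ∝ λe^(−3λ) · λ^4e^(−32.8λ) = λ^5e^(−35.8λ), i.e. Gamma(6, 35.8).
Mode = (a−1)/b = 5/35.8 ≈ 0.140.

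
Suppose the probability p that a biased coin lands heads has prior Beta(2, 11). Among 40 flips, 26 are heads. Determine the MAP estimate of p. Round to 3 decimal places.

p̂_MAP = 0.529

Prior: Beta(2, 11).
Data: 26 successes in 40 trials. The binomial likelihood contributes p^26(1−p)^14, so the posterior is Beta(2+26, 11+14) = Beta(28, 25).
For Beta(a, b) with a, b > 1 the mode is (a−1)/(a+b−2) = 27/51 ≈ 0.529.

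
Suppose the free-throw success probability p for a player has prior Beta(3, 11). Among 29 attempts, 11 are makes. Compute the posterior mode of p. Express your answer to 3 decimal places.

p̂_MAP = 0.317

Prior: Beta(3, 11).
Data: 11 successes in 29 trials. The binomial likelihood contributes p^11(1−p)^18, so the posterior is Beta(3+11, 11+18) = Beta(14, 29).
For Beta(a, b) with a, b > 1 the mode is (a−1)/(a+b−2) = 13/41 ≈ 0.317.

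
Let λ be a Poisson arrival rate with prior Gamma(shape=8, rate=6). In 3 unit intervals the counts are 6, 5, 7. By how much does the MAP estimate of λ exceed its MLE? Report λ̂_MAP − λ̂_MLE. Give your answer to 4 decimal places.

MAP − MLE = -3.2222

Σxᵢ = 18. Posterior is Gamma(26, 9); MAP = (26−1)/9 = 25/9 ≈ 2.77778.
MLE = x̄ = 18/3 ≈ 6.00000.
Difference = 25/9 − 18/3 = -29/9 ≈ -3.2222.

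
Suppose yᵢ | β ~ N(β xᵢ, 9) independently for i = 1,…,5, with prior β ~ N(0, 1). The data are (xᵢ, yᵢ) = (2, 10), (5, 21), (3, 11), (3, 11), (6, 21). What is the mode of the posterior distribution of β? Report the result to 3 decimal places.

log p(β | y) = −Σ(yᵢ − βxᵢ)²/(2·9) − β²/(2·1) + const.
Setting the derivative to zero: Σxᵢ(yᵢ − βxᵢ)/9 − β/1 = 0, so β = Σxᵢyᵢ / (Σxᵢ² + σ²/τ²).
Σxᵢyᵢ = 2·10 + 5·21 + 3·11 + 3·11 + 6·21 = 317; Σxᵢ² = 83; σ²/τ² = 9.
β̂_MAP = 317 / (83 + 9) = 317/92 ≈ 3.446.

β̂_MAP = 3.446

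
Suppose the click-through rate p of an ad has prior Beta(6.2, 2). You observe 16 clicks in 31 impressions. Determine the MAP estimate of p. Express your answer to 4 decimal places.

Prior: Beta(6.2, 2).
Data: 16 successes in 31 trials. The binomial likelihood contributes p^16(1−p)^15, so the posterior is Beta(6.2+16, 2+15) = Beta(22.2, 17).
For Beta(a, b) with a, b > 1 the mode is (a−1)/(a+b−2) = 21.2/37.2 ≈ 0.5699.

p̂_MAP = 0.5699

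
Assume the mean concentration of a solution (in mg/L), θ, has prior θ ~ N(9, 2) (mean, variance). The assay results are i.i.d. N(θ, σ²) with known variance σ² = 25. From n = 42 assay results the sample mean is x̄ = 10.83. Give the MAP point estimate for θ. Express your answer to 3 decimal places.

θ̂_MAP = 10.410

n = 42, x̄ = 10.83.
For a Normal prior and Normal likelihood with known variance, the posterior is Normal; its mode equals its mean, the precision-weighted average.
Prior precision 1/σ₀² = 1/2 = 0.5; data precision n/σ² = 42/25 = 1.68.
θ̂ = (0.5·9 + 1.68·10.83) / (0.5 + 1.68) = 22.6944/2.18 = 28368/2725 ≈ 10.410.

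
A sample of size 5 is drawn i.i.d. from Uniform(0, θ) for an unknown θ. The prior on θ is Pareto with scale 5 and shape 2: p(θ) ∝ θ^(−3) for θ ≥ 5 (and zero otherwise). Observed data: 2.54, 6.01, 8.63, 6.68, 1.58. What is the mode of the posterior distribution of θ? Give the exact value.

The Uniform(0, θ) likelihood is θ^(−n) for θ ≥ max(xᵢ), zero otherwise. Here max(xᵢ) = 8.63.
Posterior ∝ θ^(−3) · θ^(−5) = θ^(−8) on θ ≥ max(5, 8.63) = 8.63.
This density is strictly decreasing in θ, so the posterior mode lies at the lower boundary of the support.

θ̂_MAP = 8.63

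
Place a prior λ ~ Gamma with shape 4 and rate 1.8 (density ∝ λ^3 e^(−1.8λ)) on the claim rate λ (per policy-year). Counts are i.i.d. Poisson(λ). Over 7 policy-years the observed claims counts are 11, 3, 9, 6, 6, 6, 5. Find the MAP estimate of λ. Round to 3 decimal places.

Σxᵢ = 11+3+9+6+6+6+5 = 46, with n = 7.
Posterior ∝ λ^3e^(−1.8λ) · λ^46e^(−7λ) = λ^49e^(−8.8λ), i.e. Gamma(shape=50, rate=8.8).
The mode of a Gamma(a, b) with a ≥ 1 (shape–rate) is (a−1)/b = 49/8.8 ≈ 5.568.

λ̂_MAP = 5.568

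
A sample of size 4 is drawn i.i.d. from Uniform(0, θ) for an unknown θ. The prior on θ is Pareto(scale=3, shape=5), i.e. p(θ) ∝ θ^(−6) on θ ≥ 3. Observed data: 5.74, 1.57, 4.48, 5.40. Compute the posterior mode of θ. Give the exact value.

θ̂_MAP = 5.74

The Uniform(0, θ) likelihood is θ^(−n) for θ ≥ max(xᵢ), zero otherwise. Here max(xᵢ) = 5.74.
Posterior ∝ θ^(−6) · θ^(−4) = θ^(−10) on θ ≥ max(3, 5.74) = 5.74.
This density is strictly decreasing in θ, so the posterior mode lies at the lower boundary of the support.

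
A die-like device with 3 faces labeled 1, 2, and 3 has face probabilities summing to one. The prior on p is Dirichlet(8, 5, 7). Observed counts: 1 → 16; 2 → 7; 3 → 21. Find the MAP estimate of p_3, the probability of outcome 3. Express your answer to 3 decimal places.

The posterior is Dirichlet(αᵢ + nᵢ) = Dirichlet(24, 12, 28).
For a Dirichlet(a₁,…,a_K) with all aᵢ > 1, the mode has j-th component (aⱼ − 1)/(Σaᵢ − K).
Here Σaᵢ = 64 and K = 3, so p_3 = (28 − 1)/(64 − 3) = 27/61 ≈ 0.443.

MAP estimate: 0.443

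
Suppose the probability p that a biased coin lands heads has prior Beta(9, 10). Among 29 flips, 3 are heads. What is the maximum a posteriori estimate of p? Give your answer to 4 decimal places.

Prior: Beta(9, 10).
Data: 3 successes in 29 trials. The binomial likelihood contributes p^3(1−p)^26, so the posterior is Beta(9+3, 10+26) = Beta(12, 36).
For Beta(a, b) with a, b > 1 the mode is (a−1)/(a+b−2) = 11/46 ≈ 0.2391.

p̂_MAP = 0.2391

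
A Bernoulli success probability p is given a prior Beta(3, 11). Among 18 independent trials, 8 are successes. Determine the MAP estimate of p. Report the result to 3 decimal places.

p̂_MAP = 0.333

Prior: Beta(3, 11).
Data: 8 successes in 18 trials. The binomial likelihood contributes p^8(1−p)^10, so the posterior is Beta(3+8, 11+10) = Beta(11, 21).
For Beta(a, b) with a, b > 1 the mode is (a−1)/(a+b−2) = 10/30 ≈ 0.333.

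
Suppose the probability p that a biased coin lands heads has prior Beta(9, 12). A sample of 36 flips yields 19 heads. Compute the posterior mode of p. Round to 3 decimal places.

p̂_MAP = 0.491

Prior: Beta(9, 12).
Data: 19 successes in 36 trials. The binomial likelihood contributes p^19(1−p)^17, so the posterior is Beta(9+19, 12+17) = Beta(28, 29).
For Beta(a, b) with a, b > 1 the mode is (a−1)/(a+b−2) = 27/55 ≈ 0.491.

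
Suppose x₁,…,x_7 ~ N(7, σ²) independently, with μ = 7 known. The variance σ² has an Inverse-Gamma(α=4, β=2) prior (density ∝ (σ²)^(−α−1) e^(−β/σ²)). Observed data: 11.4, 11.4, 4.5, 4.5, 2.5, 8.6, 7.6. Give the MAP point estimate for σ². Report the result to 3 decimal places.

σ̂²_MAP = 4.611

Sum of squared deviations about the known mean: SS = (11.4−7)² + (11.4−7)² + (4.5−7)² + (4.5−7)² + (2.5−7)² + (8.6−7)² + (7.6−7)² = 74.39.
The Normal likelihood contributes (σ²)^(−n/2) exp(−SS/(2σ²)), so the posterior is Inverse-Gamma(α + n/2, β + SS/2) = Inverse-Gamma(7.5, 39.195).
The mode of Inverse-Gamma(a, b) is b/(a+1) = 39.195/8.5 ≈ 4.611.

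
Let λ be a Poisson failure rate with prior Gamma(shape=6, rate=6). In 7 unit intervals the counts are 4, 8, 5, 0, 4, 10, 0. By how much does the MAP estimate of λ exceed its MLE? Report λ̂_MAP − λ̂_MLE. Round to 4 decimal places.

MAP − MLE = -1.6593

Σxᵢ = 31. Posterior is Gamma(37, 13); MAP = (37−1)/13 = 36/13 ≈ 2.76923.
MLE = x̄ = 31/7 ≈ 4.42857.
Difference = 36/13 − 31/7 = -151/91 ≈ -1.6593.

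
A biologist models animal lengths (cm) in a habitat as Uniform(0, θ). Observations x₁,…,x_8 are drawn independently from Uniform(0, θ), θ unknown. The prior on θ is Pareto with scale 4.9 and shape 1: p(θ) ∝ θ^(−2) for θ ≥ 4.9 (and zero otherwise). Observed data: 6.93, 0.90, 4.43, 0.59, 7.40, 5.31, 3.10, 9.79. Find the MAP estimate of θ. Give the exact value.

The Uniform(0, θ) likelihood is θ^(−n) for θ ≥ max(xᵢ), zero otherwise. Here max(xᵢ) = 9.79.
Posterior ∝ θ^(−2) · θ^(−8) = θ^(−10) on θ ≥ max(4.9, 9.79) = 9.79.
This density is strictly decreasing in θ, so the posterior mode lies at the lower boundary of the support.

θ̂_MAP = 9.79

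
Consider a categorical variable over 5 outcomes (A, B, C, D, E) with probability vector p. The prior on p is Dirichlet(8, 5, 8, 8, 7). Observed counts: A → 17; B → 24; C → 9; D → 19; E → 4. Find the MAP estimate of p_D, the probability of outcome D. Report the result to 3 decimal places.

MAP estimate of p_D = 0.250

The posterior is Dirichlet(αᵢ + nᵢ) = Dirichlet(25, 29, 17, 27, 11).
For a Dirichlet(a₁,…,a_K) with all aᵢ > 1, the mode has j-th component (aⱼ − 1)/(Σaᵢ − K).
Here Σaᵢ = 109 and K = 5, so p_D = (27 − 1)/(109 − 5) = 26/104 ≈ 0.250.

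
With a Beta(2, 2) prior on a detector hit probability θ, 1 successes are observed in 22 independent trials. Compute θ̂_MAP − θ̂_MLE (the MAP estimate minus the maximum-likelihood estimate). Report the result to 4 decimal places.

Posterior is Beta(3, 23); MAP = (3−1)/(26−2) = 2/24 ≈ 0.08333.
MLE ignores the prior: θ̂_MLE = k/n = 1/22 ≈ 0.04545.
Difference = 2/24 − 1/22 = 5/132 ≈ 0.0379.

MAP − MLE = 0.0379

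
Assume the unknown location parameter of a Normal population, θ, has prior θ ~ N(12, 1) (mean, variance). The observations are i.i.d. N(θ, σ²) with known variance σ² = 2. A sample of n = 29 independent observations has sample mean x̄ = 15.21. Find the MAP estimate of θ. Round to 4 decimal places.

n = 29, x̄ = 15.21.
For a Normal prior and Normal likelihood with known variance, the posterior is Normal; its mode equals its mean, the precision-weighted average.
Prior precision 1/σ₀² = 1/1 = 1; data precision n/σ² = 29/2 = 14.5.
θ̂ = (1·12 + 14.5·15.21) / (1 + 14.5) = 232.545/15.5 = 46509/3100 ≈ 15.0029.

θ̂_MAP = 15.0029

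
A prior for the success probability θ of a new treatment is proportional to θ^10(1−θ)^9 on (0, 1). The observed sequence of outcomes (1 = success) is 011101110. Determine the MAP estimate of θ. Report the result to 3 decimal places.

The prior density ∝ θ^10(1−θ)^9 is the kernel of Beta(11, 10).
Data: 6 successes in 9 trials (from the sequence). The binomial likelihood contributes θ^6(1−θ)^3, so the posterior is Beta(11+6, 10+3) = Beta(17, 13).
For Beta(a, b) with a, b > 1 the mode is (a−1)/(a+b−2) = 16/28 ≈ 0.571.

θ̂_MAP = 0.571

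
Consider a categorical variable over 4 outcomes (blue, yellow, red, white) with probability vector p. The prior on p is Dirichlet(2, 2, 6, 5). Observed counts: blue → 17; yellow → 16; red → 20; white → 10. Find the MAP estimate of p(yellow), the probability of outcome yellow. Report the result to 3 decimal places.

The posterior is Dirichlet(αᵢ + nᵢ) = Dirichlet(19, 18, 26, 15).
For a Dirichlet(a₁,…,a_K) with all aᵢ > 1, the mode has j-th component (aⱼ − 1)/(Σaᵢ − K).
Here Σaᵢ = 78 and K = 4, so p(yellow) = (18 − 1)/(78 − 4) = 17/74 ≈ 0.230.

MAP estimate of p(yellow) = 0.230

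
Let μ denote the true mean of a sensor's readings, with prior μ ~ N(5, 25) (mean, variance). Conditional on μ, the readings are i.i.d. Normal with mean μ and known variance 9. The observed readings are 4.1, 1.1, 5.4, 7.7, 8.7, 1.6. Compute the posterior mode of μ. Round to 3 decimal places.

μ̂_MAP = 4.780

n = 6; x̄ = (4.1 + 1.1 + 5.4 + 7.7 + 8.7 + 1.6)/6 = 28.6/6 = 143/30 ≈ 4.7667.
For a Normal prior and Normal likelihood with known variance, the posterior is Normal; its mode equals its mean, the precision-weighted average.
Prior precision 1/σ₀² = 1/25 = 0.04; data precision n/σ² = 6/9 = 2/3.
μ̂ = (0.04·5 + (2/3)·(143/30)) / (0.04 + 2/3) = (152/45)/(53/75) = 760/159 ≈ 4.780.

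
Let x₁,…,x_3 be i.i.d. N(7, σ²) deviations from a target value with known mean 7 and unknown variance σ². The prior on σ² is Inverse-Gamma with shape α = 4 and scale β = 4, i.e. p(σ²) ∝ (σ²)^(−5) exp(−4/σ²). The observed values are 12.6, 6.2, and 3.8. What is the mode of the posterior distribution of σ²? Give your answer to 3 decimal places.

Sum of squared deviations about the known mean: SS = (12.6−7)² + (6.2−7)² + (3.8−7)² = 42.24.
The Normal likelihood contributes (σ²)^(−n/2) exp(−SS/(2σ²)), so the posterior is Inverse-Gamma(α + n/2, β + SS/2) = Inverse-Gamma(5.5, 25.12).
The mode of Inverse-Gamma(a, b) is b/(a+1) = 25.12/6.5 ≈ 3.865.

σ̂²_MAP = 3.865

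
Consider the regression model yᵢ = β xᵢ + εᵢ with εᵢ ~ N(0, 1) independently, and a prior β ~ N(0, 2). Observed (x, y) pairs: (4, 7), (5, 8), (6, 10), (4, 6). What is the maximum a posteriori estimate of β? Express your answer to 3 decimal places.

log p(β | y) = −Σ(yᵢ − βxᵢ)²/(2·1) − β²/(2·2) + const.
Setting the derivative to zero: Σxᵢ(yᵢ − βxᵢ)/1 − β/2 = 0, so β = Σxᵢyᵢ / (Σxᵢ² + σ²/τ²).
Σxᵢyᵢ = 4·7 + 5·8 + 6·10 + 4·6 = 152; Σxᵢ² = 93; σ²/τ² = 0.5.
β̂_MAP = 152 / (93 + 0.5) = 152/93.5 ≈ 1.626.

β̂_MAP = 1.626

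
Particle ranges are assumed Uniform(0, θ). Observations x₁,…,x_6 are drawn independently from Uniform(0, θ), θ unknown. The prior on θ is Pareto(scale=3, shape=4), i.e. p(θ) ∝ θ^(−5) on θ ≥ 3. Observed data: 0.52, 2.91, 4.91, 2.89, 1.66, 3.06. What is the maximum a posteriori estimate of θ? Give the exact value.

θ̂_MAP = 4.91

The Uniform(0, θ) likelihood is θ^(−n) for θ ≥ max(xᵢ), zero otherwise. Here max(xᵢ) = 4.91.
Posterior ∝ θ^(−5) · θ^(−6) = θ^(−11) on θ ≥ max(3, 4.91) = 4.91.
This density is strictly decreasing in θ, so the posterior mode lies at the lower boundary of the support.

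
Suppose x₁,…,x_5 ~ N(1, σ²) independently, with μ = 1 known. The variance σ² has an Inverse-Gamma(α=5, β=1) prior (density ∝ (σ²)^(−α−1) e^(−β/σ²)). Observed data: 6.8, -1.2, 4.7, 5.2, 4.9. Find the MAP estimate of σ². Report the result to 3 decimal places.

σ̂²_MAP = 5.119

Sum of squared deviations about the known mean: SS = (6.8−1)² + (-1.2−1)² + (4.7−1)² + (5.2−1)² + (4.9−1)² = 85.02.
The Normal likelihood contributes (σ²)^(−n/2) exp(−SS/(2σ²)), so the posterior is Inverse-Gamma(α + n/2, β + SS/2) = Inverse-Gamma(7.5, 43.51).
The mode of Inverse-Gamma(a, b) is b/(a+1) = 43.51/8.5 ≈ 5.119.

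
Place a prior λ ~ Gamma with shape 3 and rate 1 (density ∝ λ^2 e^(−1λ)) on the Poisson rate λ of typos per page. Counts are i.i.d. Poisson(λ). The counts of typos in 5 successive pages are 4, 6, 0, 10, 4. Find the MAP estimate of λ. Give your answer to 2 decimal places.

Σxᵢ = 4+6+0+10+4 = 24, with n = 5.
Posterior ∝ λ^2e^(−1λ) · λ^24e^(−5λ) = λ^26e^(−6λ), i.e. Gamma(shape=27, rate=6).
The mode of a Gamma(a, b) with a ≥ 1 (shape–rate) is (a−1)/b = 26/6 ≈ 4.33.

λ̂_MAP = 4.33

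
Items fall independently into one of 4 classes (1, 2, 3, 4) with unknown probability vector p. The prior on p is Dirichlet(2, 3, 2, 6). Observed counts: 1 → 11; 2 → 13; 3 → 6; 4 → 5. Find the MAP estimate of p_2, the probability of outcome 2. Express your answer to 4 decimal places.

The posterior is Dirichlet(αᵢ + nᵢ) = Dirichlet(13, 16, 8, 11).
For a Dirichlet(a₁,…,a_K) with all aᵢ > 1, the mode has j-th component (aⱼ − 1)/(Σaᵢ − K).
Here Σaᵢ = 48 and K = 4, so p_2 = (16 − 1)/(48 − 4) = 15/44 ≈ 0.3409.

MAP estimate: 0.3409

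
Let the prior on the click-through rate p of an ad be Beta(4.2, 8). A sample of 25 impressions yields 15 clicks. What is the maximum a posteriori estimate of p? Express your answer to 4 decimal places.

p̂_MAP = 0.5170

Prior: Beta(4.2, 8).
Data: 15 successes in 25 trials. The binomial likelihood contributes p^15(1−p)^10, so the posterior is Beta(4.2+15, 8+10) = Beta(19.2, 18).
For Beta(a, b) with a, b > 1 the mode is (a−1)/(a+b−2) = 18.2/35.2 ≈ 0.5170.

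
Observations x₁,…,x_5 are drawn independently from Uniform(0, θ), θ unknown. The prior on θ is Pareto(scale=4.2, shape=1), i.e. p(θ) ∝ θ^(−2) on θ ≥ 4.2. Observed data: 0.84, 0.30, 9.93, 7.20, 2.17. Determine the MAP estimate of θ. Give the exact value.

θ̂_MAP = 9.93

The Uniform(0, θ) likelihood is θ^(−n) for θ ≥ max(xᵢ), zero otherwise. Here max(xᵢ) = 9.93.
Posterior ∝ θ^(−2) · θ^(−5) = θ^(−7) on θ ≥ max(4.2, 9.93) = 9.93.
This density is strictly decreasing in θ, so the posterior mode lies at the lower boundary of the support.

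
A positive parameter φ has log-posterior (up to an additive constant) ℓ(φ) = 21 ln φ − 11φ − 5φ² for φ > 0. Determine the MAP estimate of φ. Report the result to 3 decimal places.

φ̂_MAP = 1.000

ℓ'(φ) = 21/φ − 11 − 10φ. Setting this to zero and multiplying by φ: 10φ² + 11φ − 21 = 0.
φ = (−11 + √(11² + 4·10·21)) / (2·10) = (−11 + √961) / 20 = (−11 + 31)/20 = 1.
ℓ''(φ) = −21/φ² − 10 < 0, confirming a maximum.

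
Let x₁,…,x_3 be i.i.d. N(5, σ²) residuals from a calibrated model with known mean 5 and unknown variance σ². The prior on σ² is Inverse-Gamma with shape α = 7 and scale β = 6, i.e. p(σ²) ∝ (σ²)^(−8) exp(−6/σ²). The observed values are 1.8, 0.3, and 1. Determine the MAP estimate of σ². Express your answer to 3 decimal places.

Sum of squared deviations about the known mean: SS = (1.8−5)² + (0.3−5)² + (1−5)² = 48.33.
The Normal likelihood contributes (σ²)^(−n/2) exp(−SS/(2σ²)), so the posterior is Inverse-Gamma(α + n/2, β + SS/2) = Inverse-Gamma(8.5, 30.165).
The mode of Inverse-Gamma(a, b) is b/(a+1) = 30.165/9.5 ≈ 3.175.

σ̂²_MAP = 3.175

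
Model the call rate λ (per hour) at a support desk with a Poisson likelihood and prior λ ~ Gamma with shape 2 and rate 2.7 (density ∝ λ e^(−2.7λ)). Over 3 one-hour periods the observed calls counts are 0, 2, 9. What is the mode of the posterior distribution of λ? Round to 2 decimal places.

λ̂_MAP = 2.11

Σxᵢ = 0+2+9 = 11, with n = 3.
Posterior ∝ λe^(−2.7λ) · λ^11e^(−3λ) = λ^12e^(−5.7λ), i.e. Gamma(shape=13, rate=5.7).
The mode of a Gamma(a, b) with a ≥ 1 (shape–rate) is (a−1)/b = 12/5.7 ≈ 2.11.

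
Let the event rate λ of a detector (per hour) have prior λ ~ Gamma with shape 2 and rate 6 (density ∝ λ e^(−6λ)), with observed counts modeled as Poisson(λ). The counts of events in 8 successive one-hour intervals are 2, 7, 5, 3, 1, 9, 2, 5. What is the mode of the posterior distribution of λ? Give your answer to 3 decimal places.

Σxᵢ = 2+7+5+3+1+9+2+5 = 34, with n = 8.
Posterior ∝ λe^(−6λ) · λ^34e^(−8λ) = λ^35e^(−14λ), i.e. Gamma(shape=36, rate=14).
The mode of a Gamma(a, b) with a ≥ 1 (shape–rate) is (a−1)/b = 35/14 ≈ 2.500.

λ̂_MAP = 2.500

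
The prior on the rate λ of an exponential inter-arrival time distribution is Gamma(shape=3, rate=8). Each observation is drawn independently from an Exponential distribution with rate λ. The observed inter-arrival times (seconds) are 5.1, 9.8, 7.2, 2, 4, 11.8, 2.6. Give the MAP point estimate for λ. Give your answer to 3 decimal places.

λ̂_MAP = 0.178

The Exponential(rate=λ) likelihood is ∝ λ^n e^(−λΣtᵢ). Here n = 7 and Σtᵢ = 5.1 + 9.8 + 7.2 + 2 + 4 + 11.8 + 2.6 = 42.5.
Posterior ∝ λ^2e^(−8λ) · λ^7e^(−42.5λ) = λ^9e^(−50.5λ), i.e. Gamma(10, 50.5).
Mode = (a−1)/b = 9/50.5 ≈ 0.178.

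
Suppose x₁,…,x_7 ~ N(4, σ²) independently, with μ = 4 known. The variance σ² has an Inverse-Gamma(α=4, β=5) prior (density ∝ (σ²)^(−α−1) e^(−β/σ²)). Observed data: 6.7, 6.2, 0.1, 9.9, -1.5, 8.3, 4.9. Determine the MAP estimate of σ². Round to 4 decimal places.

Sum of squared deviations about the known mean: SS = (6.7−4)² + (6.2−4)² + (0.1−4)² + (9.9−4)² + (-1.5−4)² + (8.3−4)² + (4.9−4)² = 111.7.
The Normal likelihood contributes (σ²)^(−n/2) exp(−SS/(2σ²)), so the posterior is Inverse-Gamma(α + n/2, β + SS/2) = Inverse-Gamma(7.5, 60.85).
The mode of Inverse-Gamma(a, b) is b/(a+1) = 60.85/8.5 ≈ 7.1588.

σ̂²_MAP = 7.1588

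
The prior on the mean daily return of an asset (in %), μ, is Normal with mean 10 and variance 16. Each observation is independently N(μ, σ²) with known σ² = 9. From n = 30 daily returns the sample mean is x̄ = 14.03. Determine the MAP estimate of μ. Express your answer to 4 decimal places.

n = 30, x̄ = 14.03.
For a Normal prior and Normal likelihood with known variance, the posterior is Normal; its mode equals its mean, the precision-weighted average.
Prior precision 1/σ₀² = 1/16 = 0.0625; data precision n/σ² = 30/9 = 10/3.
μ̂ = (0.0625·10 + (10/3)·14.03) / (0.0625 + 10/3) = (5687/120)/(163/48) = 11374/815 ≈ 13.9558.

μ̂_MAP = 13.9558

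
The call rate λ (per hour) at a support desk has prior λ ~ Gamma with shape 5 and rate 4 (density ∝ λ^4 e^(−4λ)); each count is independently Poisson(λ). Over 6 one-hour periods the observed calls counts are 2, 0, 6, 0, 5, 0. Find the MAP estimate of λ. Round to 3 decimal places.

λ̂_MAP = 1.700

Σxᵢ = 2+0+6+0+5+0 = 13, with n = 6.
Posterior ∝ λ^4e^(−4λ) · λ^13e^(−6λ) = λ^17e^(−10λ), i.e. Gamma(shape=18, rate=10).
The mode of a Gamma(a, b) with a ≥ 1 (shape–rate) is (a−1)/b = 17/10 ≈ 1.700.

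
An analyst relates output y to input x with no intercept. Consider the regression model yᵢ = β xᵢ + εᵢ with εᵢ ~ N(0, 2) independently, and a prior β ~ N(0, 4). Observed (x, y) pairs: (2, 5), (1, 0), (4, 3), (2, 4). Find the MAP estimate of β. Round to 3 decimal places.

log p(β | y) = −Σ(yᵢ − βxᵢ)²/(2·2) − β²/(2·4) + const.
Setting the derivative to zero: Σxᵢ(yᵢ − βxᵢ)/2 − β/4 = 0, so β = Σxᵢyᵢ / (Σxᵢ² + σ²/τ²).
Σxᵢyᵢ = 2·5 + 1·0 + 4·3 + 2·4 = 30; Σxᵢ² = 25; σ²/τ² = 0.5.
β̂_MAP = 30 / (25 + 0.5) = 30/25.5 ≈ 1.176.

β̂_MAP = 1.176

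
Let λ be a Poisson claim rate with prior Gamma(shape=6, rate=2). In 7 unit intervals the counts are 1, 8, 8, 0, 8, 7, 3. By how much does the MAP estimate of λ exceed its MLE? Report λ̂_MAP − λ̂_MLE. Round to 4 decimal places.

Σxᵢ = 35. Posterior is Gamma(41, 9); MAP = (41−1)/9 = 40/9 ≈ 4.44444.
MLE = x̄ = 35/7 ≈ 5.00000.
Difference = 40/9 − 35/7 = -5/9 ≈ -0.5556.

MAP − MLE = -0.5556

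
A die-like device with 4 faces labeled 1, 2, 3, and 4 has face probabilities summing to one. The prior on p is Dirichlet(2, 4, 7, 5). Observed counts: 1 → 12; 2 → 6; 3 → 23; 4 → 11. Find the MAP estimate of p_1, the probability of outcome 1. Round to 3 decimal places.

The posterior is Dirichlet(αᵢ + nᵢ) = Dirichlet(14, 10, 30, 16).
For a Dirichlet(a₁,…,a_K) with all aᵢ > 1, the mode has j-th component (aⱼ − 1)/(Σaᵢ − K).
Here Σaᵢ = 70 and K = 4, so p_1 = (14 − 1)/(70 − 4) = 13/66 ≈ 0.197.

MAP estimate: 0.197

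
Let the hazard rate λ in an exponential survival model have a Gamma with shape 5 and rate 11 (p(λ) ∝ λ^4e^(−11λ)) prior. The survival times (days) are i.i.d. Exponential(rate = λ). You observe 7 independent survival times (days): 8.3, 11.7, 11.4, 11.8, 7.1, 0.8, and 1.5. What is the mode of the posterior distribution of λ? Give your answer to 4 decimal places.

The Exponential(rate=λ) likelihood is ∝ λ^n e^(−λΣtᵢ). Here n = 7 and Σtᵢ = 8.3 + 11.7 + 11.4 + 11.8 + 7.1 + 0.8 + 1.5 = 52.6.
Posterior ∝ λ^4e^(−11λ) · λ^7e^(−52.6λ) = λ^11e^(−63.6λ), i.e. Gamma(12, 63.6).
Mode = (a−1)/b = 11/63.6 ≈ 0.1730.

λ̂_MAP = 0.1730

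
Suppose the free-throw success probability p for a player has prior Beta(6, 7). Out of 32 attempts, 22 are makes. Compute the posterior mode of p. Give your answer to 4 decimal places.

p̂_MAP = 0.6279

Prior: Beta(6, 7).
Data: 22 successes in 32 trials. The binomial likelihood contributes p^22(1−p)^10, so the posterior is Beta(6+22, 7+10) = Beta(28, 17).
For Beta(a, b) with a, b > 1 the mode is (a−1)/(a+b−2) = 27/43 ≈ 0.6279.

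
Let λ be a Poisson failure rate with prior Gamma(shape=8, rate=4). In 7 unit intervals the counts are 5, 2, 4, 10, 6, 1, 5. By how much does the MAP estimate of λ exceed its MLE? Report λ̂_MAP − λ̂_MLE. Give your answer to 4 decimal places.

Σxᵢ = 33. Posterior is Gamma(41, 11); MAP = (41−1)/11 = 40/11 ≈ 3.63636.
MLE = x̄ = 33/7 ≈ 4.71429.
Difference = 40/11 − 33/7 = -83/77 ≈ -1.0779.

MAP − MLE = -1.0779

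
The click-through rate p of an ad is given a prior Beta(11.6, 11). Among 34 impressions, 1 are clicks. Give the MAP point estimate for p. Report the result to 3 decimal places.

Prior: Beta(11.6, 11).
Data: 1 success in 34 trials. The binomial likelihood contributes p(1−p)^33, so the posterior is Beta(11.6+1, 11+33) = Beta(12.6, 44).
For Beta(a, b) with a, b > 1 the mode is (a−1)/(a+b−2) = 11.6/54.6 ≈ 0.212.

p̂_MAP = 0.212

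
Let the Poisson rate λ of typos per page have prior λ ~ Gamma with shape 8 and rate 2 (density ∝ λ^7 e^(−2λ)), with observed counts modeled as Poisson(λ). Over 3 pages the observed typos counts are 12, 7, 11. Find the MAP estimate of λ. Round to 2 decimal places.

λ̂_MAP = 7.40

Σxᵢ = 12+7+11 = 30, with n = 3.
Posterior ∝ λ^7e^(−2λ) · λ^30e^(−3λ) = λ^37e^(−5λ), i.e. Gamma(shape=38, rate=5).
The mode of a Gamma(a, b) with a ≥ 1 (shape–rate) is (a−1)/b = 37/5 ≈ 7.40.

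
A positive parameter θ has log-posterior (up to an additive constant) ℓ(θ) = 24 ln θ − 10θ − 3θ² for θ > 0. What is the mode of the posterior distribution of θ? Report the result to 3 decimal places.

ℓ'(θ) = 24/θ − 10 − 6θ. Setting this to zero and multiplying by θ: 6θ² + 10θ − 24 = 0.
θ = (−10 + √(10² + 4·6·24)) / (2·6) = (−10 + √676) / 12 = (−10 + 26)/12 = 4/3.
ℓ''(θ) = −24/θ² − 6 < 0, confirming a maximum.

θ̂_MAP = 1.333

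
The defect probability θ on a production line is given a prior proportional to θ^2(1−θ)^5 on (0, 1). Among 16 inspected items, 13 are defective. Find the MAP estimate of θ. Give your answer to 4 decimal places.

θ̂_MAP = 0.6522

The prior density ∝ θ^2(1−θ)^5 is the kernel of Beta(3, 6).
Data: 13 successes in 16 trials. The binomial likelihood contributes θ^13(1−θ)^3, so the posterior is Beta(3+13, 6+3) = Beta(16, 9).
For Beta(a, b) with a, b > 1 the mode is (a−1)/(a+b−2) = 15/23 ≈ 0.6522.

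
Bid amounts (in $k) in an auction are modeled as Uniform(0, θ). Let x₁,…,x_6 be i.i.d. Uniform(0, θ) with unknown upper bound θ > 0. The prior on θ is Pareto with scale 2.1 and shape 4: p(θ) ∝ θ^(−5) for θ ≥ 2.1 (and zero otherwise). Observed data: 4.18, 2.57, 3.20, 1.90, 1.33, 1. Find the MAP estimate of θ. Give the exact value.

θ̂_MAP = 4.18

The Uniform(0, θ) likelihood is θ^(−n) for θ ≥ max(xᵢ), zero otherwise. Here max(xᵢ) = 4.18.
Posterior ∝ θ^(−5) · θ^(−6) = θ^(−11) on θ ≥ max(2.1, 4.18) = 4.18.
This density is strictly decreasing in θ, so the posterior mode lies at the lower boundary of the support.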